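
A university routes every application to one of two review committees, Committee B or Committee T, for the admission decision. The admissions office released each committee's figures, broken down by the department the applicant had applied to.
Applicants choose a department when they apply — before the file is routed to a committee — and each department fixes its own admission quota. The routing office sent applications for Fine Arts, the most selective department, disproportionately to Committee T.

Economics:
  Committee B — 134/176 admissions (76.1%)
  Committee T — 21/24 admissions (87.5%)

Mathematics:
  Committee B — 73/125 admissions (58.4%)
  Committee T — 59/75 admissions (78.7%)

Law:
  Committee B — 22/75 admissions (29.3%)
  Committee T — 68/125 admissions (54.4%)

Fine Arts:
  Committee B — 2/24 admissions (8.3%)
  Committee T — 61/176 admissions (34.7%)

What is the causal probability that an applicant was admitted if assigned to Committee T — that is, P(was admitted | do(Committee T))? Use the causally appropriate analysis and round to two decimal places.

Within every department level Committee T has the higher rate, yet pooled Committee B does — Simpson's reversal.
Department differs across review committees for reasons unrelated to any effect of the review committee itself, and it separately predicts the outcome — a classic confounder. We must compare within department levels.
Standardising Committee T to the population department mix: 0.250·21/24 + 0.250·59/75 + 0.250·68/125 + 0.250·61/176 = 0.638.

0.64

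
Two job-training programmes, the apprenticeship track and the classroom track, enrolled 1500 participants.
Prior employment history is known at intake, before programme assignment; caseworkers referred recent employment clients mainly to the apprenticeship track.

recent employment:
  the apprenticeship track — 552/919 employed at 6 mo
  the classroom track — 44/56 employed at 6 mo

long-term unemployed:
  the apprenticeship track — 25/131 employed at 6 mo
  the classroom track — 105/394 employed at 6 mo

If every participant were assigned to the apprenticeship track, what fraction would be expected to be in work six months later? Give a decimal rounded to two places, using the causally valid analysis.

0.46

the classroom track is higher inside every prior employment history stratum but the apprenticeship track is higher in aggregate. Whether to stratify depends on how prior employment history relates to the programme.
Here prior employment history is a common cause — it drives both which programme a case falls under and the outcome. The crude comparison mixes populations; the stratum-specific rates are the causally relevant ones.
Standardising the apprenticeship track to the population prior employment history mix: 0.650·552/919 + 0.350·25/131 = 0.457.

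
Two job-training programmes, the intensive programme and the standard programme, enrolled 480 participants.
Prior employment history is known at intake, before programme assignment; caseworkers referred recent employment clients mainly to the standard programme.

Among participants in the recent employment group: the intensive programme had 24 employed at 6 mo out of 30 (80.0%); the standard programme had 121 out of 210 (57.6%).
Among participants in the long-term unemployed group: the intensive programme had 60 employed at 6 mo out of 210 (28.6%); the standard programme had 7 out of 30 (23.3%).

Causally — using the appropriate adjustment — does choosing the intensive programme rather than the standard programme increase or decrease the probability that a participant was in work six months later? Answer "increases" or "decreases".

increases

Prior employment history differs across programmes for reasons unrelated to any effect of the programme itself, and it separately predicts the outcome — a classic confounder. We must compare within prior employment history levels.
Within each level — recent employment: 80.0% vs 57.6%; long-term unemployed: 28.6% vs 23.3% — the intensive programme is higher every time.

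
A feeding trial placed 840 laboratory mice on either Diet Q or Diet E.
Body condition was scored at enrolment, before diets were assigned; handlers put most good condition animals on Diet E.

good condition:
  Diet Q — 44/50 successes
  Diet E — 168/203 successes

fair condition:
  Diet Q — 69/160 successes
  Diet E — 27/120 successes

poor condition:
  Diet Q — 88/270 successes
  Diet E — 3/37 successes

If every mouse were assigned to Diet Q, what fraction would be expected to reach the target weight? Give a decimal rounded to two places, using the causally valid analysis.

Nothing the diet does changes starting body condition; the imbalance is an allocation artefact. With starting body condition also predicting the outcome, the pooled figure is confounded, and the within-stratum comparison is the causal one.
Standardising Diet Q to the population starting body condition mix: 0.301·44/50 + 0.333·69/160 + 0.365·88/270 = 0.528.

0.53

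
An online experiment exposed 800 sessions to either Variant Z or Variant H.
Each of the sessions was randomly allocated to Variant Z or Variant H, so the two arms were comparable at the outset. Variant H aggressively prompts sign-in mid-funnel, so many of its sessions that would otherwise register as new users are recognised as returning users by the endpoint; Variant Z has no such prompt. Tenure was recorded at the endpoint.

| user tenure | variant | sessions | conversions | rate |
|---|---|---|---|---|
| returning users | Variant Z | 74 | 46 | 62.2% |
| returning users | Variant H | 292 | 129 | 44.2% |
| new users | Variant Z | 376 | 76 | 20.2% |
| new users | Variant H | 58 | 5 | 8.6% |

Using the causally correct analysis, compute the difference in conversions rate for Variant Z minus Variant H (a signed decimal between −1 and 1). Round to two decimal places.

User tenure is downstream of the variant. One should not condition on a consequence of treatment, so the overall rates are the right comparison.
The causal difference is the pooled difference: 0.271 − 0.383 = -0.112.

-0.11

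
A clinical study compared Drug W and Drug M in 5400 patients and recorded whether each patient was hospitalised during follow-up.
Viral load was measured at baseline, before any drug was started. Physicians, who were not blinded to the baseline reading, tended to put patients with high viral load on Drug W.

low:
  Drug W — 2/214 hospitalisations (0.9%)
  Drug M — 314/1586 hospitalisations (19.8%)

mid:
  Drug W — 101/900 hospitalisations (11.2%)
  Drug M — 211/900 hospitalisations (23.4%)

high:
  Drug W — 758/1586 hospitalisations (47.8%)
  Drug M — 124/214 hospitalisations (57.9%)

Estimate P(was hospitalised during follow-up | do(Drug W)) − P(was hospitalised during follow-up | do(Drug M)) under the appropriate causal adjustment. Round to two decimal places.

-0.14

Nothing the drug does changes viral load; the imbalance is an allocation artefact. With viral load also predicting the outcome, the pooled figure is confounded, and the within-stratum comparison is the causal one.
Adjusting over the population distribution of viral load: 0.333·(0.009−0.198) + 0.333·(0.112−0.234) + 0.333·(0.478−0.579) = -0.137.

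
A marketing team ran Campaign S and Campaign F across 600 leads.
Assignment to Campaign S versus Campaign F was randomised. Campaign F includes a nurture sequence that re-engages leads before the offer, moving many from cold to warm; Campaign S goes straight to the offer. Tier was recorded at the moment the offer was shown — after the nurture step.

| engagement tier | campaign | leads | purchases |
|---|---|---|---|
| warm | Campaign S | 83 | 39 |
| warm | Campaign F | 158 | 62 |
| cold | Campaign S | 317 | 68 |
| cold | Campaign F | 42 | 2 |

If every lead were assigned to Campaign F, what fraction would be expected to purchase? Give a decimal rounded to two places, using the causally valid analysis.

Engagement tier is downstream of the campaign. One should not condition on a consequence of treatment, so the overall rates are the right comparison.
So P(outcome | do(Campaign F)) is just the pooled rate for Campaign F: 64/200 = 0.320.

0.32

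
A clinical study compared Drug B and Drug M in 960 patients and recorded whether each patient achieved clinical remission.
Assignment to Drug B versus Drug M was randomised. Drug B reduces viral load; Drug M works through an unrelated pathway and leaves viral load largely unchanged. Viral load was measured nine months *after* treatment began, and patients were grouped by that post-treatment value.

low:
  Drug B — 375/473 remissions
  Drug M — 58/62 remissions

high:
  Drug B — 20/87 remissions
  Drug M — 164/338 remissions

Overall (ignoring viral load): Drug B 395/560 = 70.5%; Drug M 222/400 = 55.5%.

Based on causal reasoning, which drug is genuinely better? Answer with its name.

The stratified and pooled comparisons disagree (Drug M wins within each viral load; Drug B wins overall), so the answer turns on the causal role of viral load.
Viral load lies on the pathway drug → viral load → outcome, so adjusting for it blocks the indirect effect. For the total causal effect of drug, use the unadjusted pooled rates.
Pooled: Drug B 70.5% vs Drug M 55.5%; Drug B is higher overall.

Drug B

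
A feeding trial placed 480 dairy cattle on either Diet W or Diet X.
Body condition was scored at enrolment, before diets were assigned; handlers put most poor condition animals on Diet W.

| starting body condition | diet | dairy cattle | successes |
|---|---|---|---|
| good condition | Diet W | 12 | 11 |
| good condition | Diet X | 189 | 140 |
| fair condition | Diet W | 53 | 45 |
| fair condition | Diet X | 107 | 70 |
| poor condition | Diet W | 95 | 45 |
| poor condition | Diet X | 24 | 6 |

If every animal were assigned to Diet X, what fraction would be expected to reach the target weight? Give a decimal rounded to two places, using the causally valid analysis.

0.59

Starting body condition satisfies the back-door criterion: it is not a descendant of the diet, and it blocks the spurious path from diet to outcome. Adjusting for it (i.e., using the within-starting body condition rates) gives the causal effect.
Standardising Diet X to the population starting body condition mix: 0.419·140/189 + 0.333·70/107 + 0.248·6/24 = 0.590.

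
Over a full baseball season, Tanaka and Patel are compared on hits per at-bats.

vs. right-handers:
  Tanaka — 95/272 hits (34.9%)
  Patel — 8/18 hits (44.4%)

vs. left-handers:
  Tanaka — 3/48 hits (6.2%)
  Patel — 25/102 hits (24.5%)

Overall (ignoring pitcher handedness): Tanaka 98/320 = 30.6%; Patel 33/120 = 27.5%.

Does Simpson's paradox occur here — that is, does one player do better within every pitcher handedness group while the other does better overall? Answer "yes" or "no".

yes

Within each pitcher handedness level (vs. right-handers 34.9% vs 44.4%; vs. left-handers 6.2% vs 24.5%), Patel has the higher rate every time. Pooled: 30.6% vs 27.5% — Tanaka has the higher rate overall. The two comparisons disagree.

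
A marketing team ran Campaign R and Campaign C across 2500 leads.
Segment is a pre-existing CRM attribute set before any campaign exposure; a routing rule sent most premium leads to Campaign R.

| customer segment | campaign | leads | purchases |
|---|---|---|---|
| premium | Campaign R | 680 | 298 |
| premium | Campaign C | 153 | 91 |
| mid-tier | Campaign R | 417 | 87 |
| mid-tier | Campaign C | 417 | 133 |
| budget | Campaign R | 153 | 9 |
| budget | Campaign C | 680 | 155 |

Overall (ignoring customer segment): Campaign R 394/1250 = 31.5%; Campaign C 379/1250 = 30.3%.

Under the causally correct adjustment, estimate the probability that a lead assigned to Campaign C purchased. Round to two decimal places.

Here customer segment is a common cause — it drives both which campaign a case falls under and the outcome. The crude comparison mixes populations; the stratum-specific rates are the causally relevant ones.
Standardising Campaign C to the population customer segment mix: 0.333·91/153 + 0.334·133/417 + 0.333·155/680 = 0.381.

0.38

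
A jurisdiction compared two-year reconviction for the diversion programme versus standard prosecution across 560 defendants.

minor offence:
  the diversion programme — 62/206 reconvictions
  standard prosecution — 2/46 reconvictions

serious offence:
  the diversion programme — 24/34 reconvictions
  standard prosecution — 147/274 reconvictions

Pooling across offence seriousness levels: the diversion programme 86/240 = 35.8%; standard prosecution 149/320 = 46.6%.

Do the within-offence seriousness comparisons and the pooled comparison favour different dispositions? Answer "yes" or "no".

Within each offence seriousness level (minor offence 30.1% vs 4.3%; serious offence 70.6% vs 53.6%), standard prosecution has the lower rate every time. Pooled: 35.8% vs 46.6% — the diversion programme has the lower rate overall. The two comparisons disagree.

yes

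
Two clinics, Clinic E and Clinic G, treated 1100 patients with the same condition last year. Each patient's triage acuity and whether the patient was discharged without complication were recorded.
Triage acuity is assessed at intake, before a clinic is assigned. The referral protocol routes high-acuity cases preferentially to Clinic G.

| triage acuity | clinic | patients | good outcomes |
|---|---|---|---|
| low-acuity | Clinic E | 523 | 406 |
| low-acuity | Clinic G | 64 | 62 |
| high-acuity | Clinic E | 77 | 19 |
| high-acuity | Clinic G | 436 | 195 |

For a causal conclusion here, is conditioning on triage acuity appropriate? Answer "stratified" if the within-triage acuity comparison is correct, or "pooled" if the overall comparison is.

stratified

Since triage acuity is a pre-existing factor (not a product of the clinic) and it affects the outcome on its own, it is a confounder. The stratified rates, not the pooled rate, identify the causal effect.
Within each level — low-acuity: 77.6% vs 96.9%; high-acuity: 24.7% vs 44.7% — Clinic G is higher every time.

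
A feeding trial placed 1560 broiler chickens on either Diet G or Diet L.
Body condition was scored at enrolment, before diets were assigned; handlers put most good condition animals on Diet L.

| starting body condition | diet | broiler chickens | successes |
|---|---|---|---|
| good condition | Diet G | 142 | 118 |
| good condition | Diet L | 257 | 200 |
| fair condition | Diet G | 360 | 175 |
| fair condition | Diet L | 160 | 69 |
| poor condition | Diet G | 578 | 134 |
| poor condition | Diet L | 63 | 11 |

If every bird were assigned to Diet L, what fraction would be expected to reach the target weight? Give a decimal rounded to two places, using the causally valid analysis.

0.41

The stratified and pooled comparisons disagree (Diet G wins within each starting body condition; Diet L wins overall), so the answer turns on the causal role of starting body condition.
Starting body condition satisfies the back-door criterion: it is not a descendant of the diet, and it blocks the spurious path from diet to outcome. Adjusting for it (i.e., using the within-starting body condition rates) gives the causal effect.
Standardising Diet L to the population starting body condition mix: 0.256·200/257 + 0.333·69/160 + 0.411·11/63 = 0.415.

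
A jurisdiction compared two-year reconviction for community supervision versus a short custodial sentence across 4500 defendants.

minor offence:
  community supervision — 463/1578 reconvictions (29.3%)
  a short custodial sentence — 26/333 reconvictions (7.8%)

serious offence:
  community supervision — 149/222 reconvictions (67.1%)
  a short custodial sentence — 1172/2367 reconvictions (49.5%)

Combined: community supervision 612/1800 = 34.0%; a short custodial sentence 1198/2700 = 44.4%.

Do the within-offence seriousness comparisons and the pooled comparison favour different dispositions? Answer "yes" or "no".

yes

Within each offence seriousness level (minor offence 29.3% vs 7.8%; serious offence 67.1% vs 49.5%), a short custodial sentence has the lower rate every time. Pooled: 34.0% vs 44.4% — community supervision has the lower rate overall. The two comparisons disagree.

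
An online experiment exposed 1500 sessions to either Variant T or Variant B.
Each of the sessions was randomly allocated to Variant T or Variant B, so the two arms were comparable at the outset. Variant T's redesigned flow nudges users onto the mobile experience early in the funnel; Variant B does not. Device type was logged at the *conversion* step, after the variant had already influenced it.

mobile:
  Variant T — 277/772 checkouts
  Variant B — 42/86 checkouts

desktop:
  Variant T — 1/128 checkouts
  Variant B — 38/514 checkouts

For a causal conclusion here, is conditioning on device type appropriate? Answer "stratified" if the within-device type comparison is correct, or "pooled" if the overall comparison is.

pooled

Device type is downstream of the variant. One should not condition on a consequence of treatment, so the overall rates are the right comparison.
Pooled: Variant T 30.9% vs Variant B 13.3%; Variant T is higher overall.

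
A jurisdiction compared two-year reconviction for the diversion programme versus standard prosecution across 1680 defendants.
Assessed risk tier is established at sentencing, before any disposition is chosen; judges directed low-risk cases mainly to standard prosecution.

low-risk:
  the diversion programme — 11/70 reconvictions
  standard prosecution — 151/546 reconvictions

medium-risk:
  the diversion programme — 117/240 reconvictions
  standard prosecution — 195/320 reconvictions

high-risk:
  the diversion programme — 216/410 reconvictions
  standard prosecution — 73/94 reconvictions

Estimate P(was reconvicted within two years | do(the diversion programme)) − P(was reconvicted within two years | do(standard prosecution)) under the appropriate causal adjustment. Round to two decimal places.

-0.16

Assessed risk tier is set before the disposition has any effect — it is not caused by the disposition — and it independently drives the outcome. That makes it a confounder, so the causal comparison is within assessed risk tier levels.
Adjusting over the population distribution of assessed risk tier: 0.367·(0.157−0.277) + 0.333·(0.487−0.609) + 0.300·(0.527−0.777) = -0.159.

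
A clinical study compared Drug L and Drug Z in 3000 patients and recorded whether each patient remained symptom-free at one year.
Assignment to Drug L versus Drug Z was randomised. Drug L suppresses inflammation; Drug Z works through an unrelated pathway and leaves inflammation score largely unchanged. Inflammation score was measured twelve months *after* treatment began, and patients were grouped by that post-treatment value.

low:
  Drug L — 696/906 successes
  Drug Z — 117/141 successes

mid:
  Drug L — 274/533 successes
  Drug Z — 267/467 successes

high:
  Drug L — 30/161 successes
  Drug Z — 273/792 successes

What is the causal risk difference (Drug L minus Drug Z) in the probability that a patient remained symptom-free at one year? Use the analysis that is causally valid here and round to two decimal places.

Inflammation score is recorded after the drug and is itself shifted by it — it sits on the causal path from drug to outcome. Conditioning on a mediator would strip out part of the effect we want; the pooled comparison gives the total causal effect.
The causal difference is the pooled difference: 0.625 − 0.469 = +0.156.

+0.16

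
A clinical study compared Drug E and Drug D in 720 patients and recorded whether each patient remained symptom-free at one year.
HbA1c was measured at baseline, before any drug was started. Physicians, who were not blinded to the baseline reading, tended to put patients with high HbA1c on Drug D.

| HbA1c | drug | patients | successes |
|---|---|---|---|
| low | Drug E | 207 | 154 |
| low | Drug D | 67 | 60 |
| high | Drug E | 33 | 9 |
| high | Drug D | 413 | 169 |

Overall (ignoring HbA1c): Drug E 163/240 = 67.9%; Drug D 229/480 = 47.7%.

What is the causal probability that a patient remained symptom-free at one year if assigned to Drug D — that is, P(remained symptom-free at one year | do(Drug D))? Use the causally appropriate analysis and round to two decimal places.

Within every HbA1c level Drug D has the higher rate, yet pooled Drug E does — Simpson's reversal.
The imbalance in HbA1c arose from how patients were allocated, not from anything the drug did; and HbA1c independently affects the outcome. The pooled gap is confounded — condition on HbA1c.
Standardising Drug D to the population HbA1c mix: 0.381·60/67 + 0.619·169/413 = 0.594.

0.59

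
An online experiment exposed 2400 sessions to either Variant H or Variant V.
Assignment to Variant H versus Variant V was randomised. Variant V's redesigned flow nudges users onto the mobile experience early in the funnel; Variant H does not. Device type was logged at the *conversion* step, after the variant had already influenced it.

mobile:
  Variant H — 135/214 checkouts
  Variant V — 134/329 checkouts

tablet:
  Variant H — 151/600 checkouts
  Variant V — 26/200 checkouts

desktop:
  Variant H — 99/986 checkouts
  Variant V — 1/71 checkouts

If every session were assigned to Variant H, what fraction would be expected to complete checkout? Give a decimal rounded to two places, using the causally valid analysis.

The device type-specific comparison favours Variant H throughout, but the pooled figures favour Variant V. The question is whether to condition on device type.
Device type lies on the pathway variant → device type → outcome, so adjusting for it blocks the indirect effect. For the total causal effect of variant, use the unadjusted pooled rates.
So P(outcome | do(Variant H)) is just the pooled rate for Variant H: 385/1800 = 0.214.

0.21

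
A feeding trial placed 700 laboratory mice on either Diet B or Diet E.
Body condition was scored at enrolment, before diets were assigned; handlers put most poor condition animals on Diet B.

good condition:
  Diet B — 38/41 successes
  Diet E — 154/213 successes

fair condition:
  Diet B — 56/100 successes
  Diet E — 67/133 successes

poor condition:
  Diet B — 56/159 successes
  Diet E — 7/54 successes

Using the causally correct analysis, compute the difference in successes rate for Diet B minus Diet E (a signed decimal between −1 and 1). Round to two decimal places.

+0.16

The imbalance in starting body condition arose from how laboratory mice were allocated, not from anything the diet did; and starting body condition independently affects the outcome. The pooled gap is confounded — condition on starting body condition.
Adjusting over the population distribution of starting body condition: 0.363·(0.927−0.723) + 0.333·(0.560−0.504) + 0.304·(0.352−0.130) = +0.160.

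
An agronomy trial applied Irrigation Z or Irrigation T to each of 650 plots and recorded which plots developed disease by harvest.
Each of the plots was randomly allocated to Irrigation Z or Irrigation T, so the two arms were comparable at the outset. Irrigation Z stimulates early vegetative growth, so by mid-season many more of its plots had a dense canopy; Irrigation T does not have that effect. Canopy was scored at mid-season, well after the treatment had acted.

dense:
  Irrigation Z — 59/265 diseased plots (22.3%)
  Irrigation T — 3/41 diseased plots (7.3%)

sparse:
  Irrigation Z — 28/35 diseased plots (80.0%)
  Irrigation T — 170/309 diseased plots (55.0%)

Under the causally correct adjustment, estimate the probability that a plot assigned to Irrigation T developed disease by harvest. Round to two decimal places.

0.49

Mid-season canopy here is a post-treatment variable shaped by the irrigation; conditioning on it would introduce bias rather than remove it. The overall comparison is the causal one.
So P(outcome | do(Irrigation T)) is just the pooled rate for Irrigation T: 173/350 = 0.494.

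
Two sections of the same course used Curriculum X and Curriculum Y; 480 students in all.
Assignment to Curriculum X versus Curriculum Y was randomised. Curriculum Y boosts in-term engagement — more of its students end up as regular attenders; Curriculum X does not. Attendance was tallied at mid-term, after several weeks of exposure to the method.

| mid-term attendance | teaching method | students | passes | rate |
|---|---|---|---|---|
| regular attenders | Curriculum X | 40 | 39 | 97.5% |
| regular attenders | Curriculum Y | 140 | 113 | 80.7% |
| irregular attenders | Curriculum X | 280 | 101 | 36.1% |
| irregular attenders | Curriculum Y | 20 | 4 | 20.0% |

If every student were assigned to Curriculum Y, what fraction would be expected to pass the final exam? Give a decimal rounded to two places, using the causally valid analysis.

0.73

Curriculum X is higher inside every mid-term attendance stratum but Curriculum Y is higher in aggregate. Whether to stratify depends on how mid-term attendance relates to the teaching method.
Stratifying would compare teaching methods among students the teaching methods themselves sorted into mid-term attendance groups — a form of selection on an intermediate. The unconditioned pooled rates give the total causal effect.
So P(outcome | do(Curriculum Y)) is just the pooled rate for Curriculum Y: 117/160 = 0.731.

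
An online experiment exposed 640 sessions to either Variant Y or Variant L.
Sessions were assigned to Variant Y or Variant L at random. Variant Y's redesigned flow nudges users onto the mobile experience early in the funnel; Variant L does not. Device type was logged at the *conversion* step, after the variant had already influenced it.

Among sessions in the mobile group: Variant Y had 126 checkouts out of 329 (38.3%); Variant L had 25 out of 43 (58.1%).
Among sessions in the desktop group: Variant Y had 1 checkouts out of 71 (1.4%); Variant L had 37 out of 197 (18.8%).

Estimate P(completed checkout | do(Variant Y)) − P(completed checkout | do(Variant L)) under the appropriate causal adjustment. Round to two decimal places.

Variant L is higher inside every device type stratum but Variant Y is higher in aggregate. Whether to stratify depends on how device type relates to the variant.
Because the variant influences device type, device type is a post-treatment mediator, not a confounder. Stratifying on it would bias the estimate; the causal effect is the crude pooled difference.
The causal difference is the pooled difference: 0.318 − 0.258 = +0.059.

+0.06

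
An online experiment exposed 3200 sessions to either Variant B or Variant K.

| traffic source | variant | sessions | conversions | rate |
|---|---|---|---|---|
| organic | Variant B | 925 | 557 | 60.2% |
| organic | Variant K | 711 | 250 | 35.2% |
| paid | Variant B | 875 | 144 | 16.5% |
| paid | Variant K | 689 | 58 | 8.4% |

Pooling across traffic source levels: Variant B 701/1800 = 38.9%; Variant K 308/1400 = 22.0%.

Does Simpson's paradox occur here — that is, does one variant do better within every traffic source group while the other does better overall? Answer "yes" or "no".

no

Within each traffic source level (organic 60.2% vs 35.2%; paid 16.5% vs 8.4%), Variant B has the higher rate every time. Pooled: 38.9% vs 22.0% — Variant B has the higher rate overall. They agree.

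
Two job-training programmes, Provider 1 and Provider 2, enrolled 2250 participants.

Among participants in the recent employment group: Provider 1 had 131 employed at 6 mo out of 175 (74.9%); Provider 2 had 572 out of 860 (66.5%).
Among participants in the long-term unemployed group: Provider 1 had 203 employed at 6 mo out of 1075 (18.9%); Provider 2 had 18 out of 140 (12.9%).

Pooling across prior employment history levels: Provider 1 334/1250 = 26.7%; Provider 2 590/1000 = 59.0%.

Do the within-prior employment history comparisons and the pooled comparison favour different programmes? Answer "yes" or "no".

Within each prior employment history level (recent employment 74.9% vs 66.5%; long-term unemployed 18.9% vs 12.9%), Provider 1 has the higher rate every time. Pooled: 26.7% vs 59.0% — Provider 2 has the higher rate overall. The two comparisons disagree.

yes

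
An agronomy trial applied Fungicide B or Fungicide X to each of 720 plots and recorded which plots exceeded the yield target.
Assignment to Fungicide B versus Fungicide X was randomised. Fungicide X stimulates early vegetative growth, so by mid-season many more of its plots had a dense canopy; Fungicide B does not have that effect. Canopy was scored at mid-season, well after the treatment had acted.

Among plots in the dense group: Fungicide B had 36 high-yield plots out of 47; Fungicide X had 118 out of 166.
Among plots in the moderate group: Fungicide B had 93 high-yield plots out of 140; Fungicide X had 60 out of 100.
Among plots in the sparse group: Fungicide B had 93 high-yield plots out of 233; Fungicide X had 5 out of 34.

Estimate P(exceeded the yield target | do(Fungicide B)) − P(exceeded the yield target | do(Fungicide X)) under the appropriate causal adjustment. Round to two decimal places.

-0.08

Mid-season canopy is downstream of the fungicide. One should not condition on a consequence of treatment, so the overall rates are the right comparison.
The causal difference is the pooled difference: 0.529 − 0.610 = -0.081.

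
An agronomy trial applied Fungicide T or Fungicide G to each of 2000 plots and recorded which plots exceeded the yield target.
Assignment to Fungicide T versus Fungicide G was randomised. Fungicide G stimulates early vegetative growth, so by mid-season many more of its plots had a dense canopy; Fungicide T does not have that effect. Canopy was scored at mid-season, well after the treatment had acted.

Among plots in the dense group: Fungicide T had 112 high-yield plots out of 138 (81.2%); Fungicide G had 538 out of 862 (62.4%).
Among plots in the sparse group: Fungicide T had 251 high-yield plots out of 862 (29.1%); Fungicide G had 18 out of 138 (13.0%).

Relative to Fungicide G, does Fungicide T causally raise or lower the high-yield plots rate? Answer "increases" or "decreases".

Mid-season canopy is downstream of the fungicide. One should not condition on a consequence of treatment, so the overall rates are the right comparison.
Pooled: Fungicide T 36.3% vs Fungicide G 55.6%; Fungicide G is higher overall.

decreases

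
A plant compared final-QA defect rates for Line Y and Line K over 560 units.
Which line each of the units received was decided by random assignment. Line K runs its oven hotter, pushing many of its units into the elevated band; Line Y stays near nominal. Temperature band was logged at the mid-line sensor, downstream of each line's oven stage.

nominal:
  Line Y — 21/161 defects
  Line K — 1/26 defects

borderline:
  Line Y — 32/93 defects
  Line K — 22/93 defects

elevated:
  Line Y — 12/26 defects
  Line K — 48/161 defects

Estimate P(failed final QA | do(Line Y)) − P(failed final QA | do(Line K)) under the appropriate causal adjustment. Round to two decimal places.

Line K is lower inside every in-process temperature band stratum but Line Y is lower in aggregate. Whether to stratify depends on how in-process temperature band relates to the line.
In-process temperature band is downstream of the line. One should not condition on a consequence of treatment, so the overall rates are the right comparison.
The causal difference is the pooled difference: 0.232 − 0.254 = -0.021.

-0.02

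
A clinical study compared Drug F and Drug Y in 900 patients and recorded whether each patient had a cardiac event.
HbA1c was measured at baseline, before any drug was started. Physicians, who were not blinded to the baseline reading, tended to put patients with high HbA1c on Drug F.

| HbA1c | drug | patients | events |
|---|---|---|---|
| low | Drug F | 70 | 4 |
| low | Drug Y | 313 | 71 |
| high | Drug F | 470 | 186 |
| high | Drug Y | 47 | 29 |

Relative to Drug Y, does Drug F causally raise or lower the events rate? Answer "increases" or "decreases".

Drug F is lower inside every HbA1c stratum but Drug Y is lower in aggregate. Whether to stratify depends on how HbA1c relates to the drug.
Nothing the drug does changes HbA1c; the imbalance is an allocation artefact. With HbA1c also predicting the outcome, the pooled figure is confounded, and the within-stratum comparison is the causal one.
Within each level — low: 5.7% vs 22.7%; high: 39.6% vs 61.7% — Drug F is lower every time.

decreases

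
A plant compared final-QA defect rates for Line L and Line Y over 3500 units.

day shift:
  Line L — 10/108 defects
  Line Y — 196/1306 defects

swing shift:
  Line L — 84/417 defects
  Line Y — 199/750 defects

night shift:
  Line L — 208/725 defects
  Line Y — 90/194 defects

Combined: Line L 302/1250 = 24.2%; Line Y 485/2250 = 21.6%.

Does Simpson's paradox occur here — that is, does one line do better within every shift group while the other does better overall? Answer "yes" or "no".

yes

Within each shift level (day shift 9.3% vs 15.0%; swing shift 20.1% vs 26.5%; night shift 28.7% vs 46.4%), Line L has the lower rate every time. Pooled: 24.2% vs 21.6% — Line Y has the lower rate overall. The two comparisons disagree.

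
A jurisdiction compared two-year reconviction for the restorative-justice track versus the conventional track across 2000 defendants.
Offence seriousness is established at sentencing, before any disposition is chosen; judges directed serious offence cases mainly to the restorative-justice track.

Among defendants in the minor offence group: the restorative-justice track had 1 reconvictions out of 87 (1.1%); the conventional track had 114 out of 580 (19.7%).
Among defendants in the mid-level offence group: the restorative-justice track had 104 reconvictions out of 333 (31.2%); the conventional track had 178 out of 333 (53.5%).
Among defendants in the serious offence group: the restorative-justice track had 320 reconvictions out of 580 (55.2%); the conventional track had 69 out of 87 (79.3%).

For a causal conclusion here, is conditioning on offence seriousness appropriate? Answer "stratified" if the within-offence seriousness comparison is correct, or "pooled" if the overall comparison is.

stratified

Within every offence seriousness level the restorative-justice track has the lower rate, yet pooled the conventional track does — Simpson's reversal.
Offence seriousness is set before the disposition has any effect — it is not caused by the disposition — and it independently drives the outcome. That makes it a confounder, so the causal comparison is within offence seriousness levels.
Within each level — minor offence: 1.1% vs 19.7%; mid-level offence: 31.2% vs 53.5%; serious offence: 55.2% vs 79.3% — the restorative-justice track is lower every time.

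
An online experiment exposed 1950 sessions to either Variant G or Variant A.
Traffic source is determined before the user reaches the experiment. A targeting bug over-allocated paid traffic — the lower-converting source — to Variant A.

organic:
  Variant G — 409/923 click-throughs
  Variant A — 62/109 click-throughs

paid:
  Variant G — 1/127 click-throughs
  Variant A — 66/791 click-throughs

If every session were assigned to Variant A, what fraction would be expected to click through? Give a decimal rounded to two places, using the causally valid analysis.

0.34

Variant A is higher inside every traffic source stratum but Variant G is higher in aggregate. Whether to stratify depends on how traffic source relates to the variant.
Since traffic source is a pre-existing factor (not a product of the variant) and it affects the outcome on its own, it is a confounder. The stratified rates, not the pooled rate, identify the causal effect.
Standardising Variant A to the population traffic source mix: 0.529·62/109 + 0.471·66/791 = 0.340.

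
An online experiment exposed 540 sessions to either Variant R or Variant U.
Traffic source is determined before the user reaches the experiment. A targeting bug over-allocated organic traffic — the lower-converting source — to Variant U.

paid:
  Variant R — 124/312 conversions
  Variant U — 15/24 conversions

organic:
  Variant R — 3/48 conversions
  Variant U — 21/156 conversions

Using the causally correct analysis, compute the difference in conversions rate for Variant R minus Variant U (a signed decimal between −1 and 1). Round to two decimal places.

Variant U is higher inside every traffic source stratum but Variant R is higher in aggregate. Whether to stratify depends on how traffic source relates to the variant.
Traffic source differs across variants for reasons unrelated to any effect of the variant itself, and it separately predicts the outcome — a classic confounder. We must compare within traffic source levels.
Adjusting over the population distribution of traffic source: 0.622·(0.397−0.625) + 0.378·(0.062−0.135) = -0.169.

-0.17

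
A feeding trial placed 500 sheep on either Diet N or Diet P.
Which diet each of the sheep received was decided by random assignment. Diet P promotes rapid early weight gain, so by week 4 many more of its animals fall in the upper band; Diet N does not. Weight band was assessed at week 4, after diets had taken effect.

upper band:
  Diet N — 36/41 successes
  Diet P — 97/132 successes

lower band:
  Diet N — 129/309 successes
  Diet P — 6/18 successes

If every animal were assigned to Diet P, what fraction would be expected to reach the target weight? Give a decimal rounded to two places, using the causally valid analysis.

Week-4 weight band lies on the pathway diet → week-4 weight band → outcome, so adjusting for it blocks the indirect effect. For the total causal effect of diet, use the unadjusted pooled rates.
So P(outcome | do(Diet P)) is just the pooled rate for Diet P: 103/150 = 0.687.

0.69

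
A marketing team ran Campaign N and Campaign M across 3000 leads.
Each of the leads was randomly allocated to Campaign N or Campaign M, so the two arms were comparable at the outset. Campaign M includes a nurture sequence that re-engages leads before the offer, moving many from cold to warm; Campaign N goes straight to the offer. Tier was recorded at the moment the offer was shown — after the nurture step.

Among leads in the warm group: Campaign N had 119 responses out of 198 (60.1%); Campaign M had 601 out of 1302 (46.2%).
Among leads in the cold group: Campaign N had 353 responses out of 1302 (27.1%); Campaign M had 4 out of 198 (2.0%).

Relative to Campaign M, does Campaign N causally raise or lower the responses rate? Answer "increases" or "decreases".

Engagement tier here is a post-treatment variable shaped by the campaign; conditioning on it would introduce bias rather than remove it. The overall comparison is the causal one.
Pooled: Campaign N 31.5% vs Campaign M 40.3%; Campaign M is higher overall.

decreases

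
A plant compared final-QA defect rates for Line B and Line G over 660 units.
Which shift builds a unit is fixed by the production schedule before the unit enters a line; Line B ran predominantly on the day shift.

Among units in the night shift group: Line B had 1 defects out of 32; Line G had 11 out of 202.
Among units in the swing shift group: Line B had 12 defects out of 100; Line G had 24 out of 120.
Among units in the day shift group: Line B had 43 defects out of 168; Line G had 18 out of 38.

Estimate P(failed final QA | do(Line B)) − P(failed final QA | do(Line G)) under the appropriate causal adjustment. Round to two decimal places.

The stratified and pooled comparisons disagree (Line B wins within each shift; Line G wins overall), so the answer turns on the causal role of shift.
Here shift is a common cause — it drives both which line a case falls under and the outcome. The crude comparison mixes populations; the stratum-specific rates are the causally relevant ones.
Adjusting over the population distribution of shift: 0.355·(0.031−0.054) + 0.333·(0.120−0.200) + 0.312·(0.256−0.474) = -0.103.

-0.10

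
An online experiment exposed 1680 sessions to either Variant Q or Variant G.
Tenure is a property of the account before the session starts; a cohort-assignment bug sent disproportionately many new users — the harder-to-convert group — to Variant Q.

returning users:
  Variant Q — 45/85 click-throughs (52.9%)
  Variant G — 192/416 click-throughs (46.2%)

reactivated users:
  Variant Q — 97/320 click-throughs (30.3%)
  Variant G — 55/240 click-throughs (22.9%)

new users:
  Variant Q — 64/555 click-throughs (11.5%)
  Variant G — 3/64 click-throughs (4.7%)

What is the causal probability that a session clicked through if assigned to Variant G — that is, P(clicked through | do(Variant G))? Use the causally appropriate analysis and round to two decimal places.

Variant Q is higher inside every user tenure stratum but Variant G is higher in aggregate. Whether to stratify depends on how user tenure relates to the variant.
The imbalance in user tenure arose from how sessions were allocated, not from anything the variant did; and user tenure independently affects the outcome. The pooled gap is confounded — condition on user tenure.
Standardising Variant G to the population user tenure mix: 0.298·192/416 + 0.333·55/240 + 0.368·3/64 = 0.231.

0.23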